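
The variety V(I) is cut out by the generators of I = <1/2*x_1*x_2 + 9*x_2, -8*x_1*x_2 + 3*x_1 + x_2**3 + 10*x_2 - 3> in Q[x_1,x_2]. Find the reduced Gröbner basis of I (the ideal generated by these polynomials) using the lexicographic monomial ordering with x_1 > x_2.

G = {x_1 + 1/3*x_2**3 + 154/3*x_2 - 1, x_2**4 + 154*x_2**2 - 57*x_2}

f_1 = 1/2*x_1*x_2 + 9*x_2, LT = x_1*x_2.
f_2 = -8*x_1*x_2 + 3*x_1 + x_2**3 + 10*x_2 - 3, LT = x_1*x_2.

S(f_1,f_2): lcm = x_1*x_2. S = 3/8*x_1 + 1/8*x_2**3 + 77/4*x_2 - 3/8.
  leading term x_1: no divisor's leading term divides it; move 3/8*x_1 to the remainder.
  leading term x_2**3: no divisor's leading term divides it; move 1/8*x_2**3 to the remainder.
  leading term x_2: no divisor's leading term divides it; move 77/4*x_2 to the remainder.
  leading term 1: no divisor's leading term divides it; move -3/8 to the remainder.
  remainder 3/8*x_1 + 1/8*x_2**3 + 77/4*x_2 - 3/8 ≠ 0; add g_3 = 3/8*x_1 + 1/8*x_2**3 + 77/4*x_2 - 3/8 to the basis.

S(f_1,g_3): lcm = x_1*x_2. S = -1/3*x_2**4 - 154/3*x_2**2 + 19*x_2.
  leading term x_2**4: no divisor's leading term divides it; move -1/3*x_2**4 to the remainder.
  leading term x_2**2: no divisor's leading term divides it; move -154/3*x_2**2 to the remainder.
  leading term x_2: no divisor's leading term divides it; move 19*x_2 to the remainder.
  remainder -1/3*x_2**4 - 154/3*x_2**2 + 19*x_2 ≠ 0; add g_4 = -1/3*x_2**4 - 154/3*x_2**2 + 19*x_2 to the basis.

The other S-polynomials (S(f_2,g_3), S(f_1,g_4), S(f_2,g_4), S(g_3,g_4)) all reduce to 0 modulo the current basis, so we have a Gröbner basis.
Inter-reduce: drop elements whose leading term is divisible by another's, tail-reduce, and make monic.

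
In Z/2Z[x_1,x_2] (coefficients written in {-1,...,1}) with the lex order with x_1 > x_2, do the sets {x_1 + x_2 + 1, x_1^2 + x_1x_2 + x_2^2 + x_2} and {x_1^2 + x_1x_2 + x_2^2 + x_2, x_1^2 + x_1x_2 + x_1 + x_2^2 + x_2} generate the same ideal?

Since reduced Gröbner bases are canonical representatives of ideals under a given ordering, it suffices to compute and compare them.
Buchberger on the first generating set:
f_1 = x_1 + x_2 + 1, LT = x_1.
f_2 = x_1^2 + x_1x_2 + x_2^2 + x_2, LT = x_1^2.

S(f_1,f_2): lcm = x_1^2. S = x_1 + x_2^2 + x_2.
  reduce S modulo (f_1, f_2):
  remainder x_2^2 + 1 ≠ 0; add g_3 = x_2^2 + 1 to the basis.

The other S-polynomials (S(f_1,g_3), S(f_2,g_3)) all reduce to 0 modulo the current basis, so we have a Gröbner basis.
Inter-reduce: drop elements whose leading term is divisible by another's, tail-reduce, and make monic.
Reduced Gröbner basis: {x_1 + x_2 + 1, x_2^2 + 1}.

Buchberger on the second generating set:
h_1 = x_1^2 + x_1x_2 + x_2^2 + x_2, LT = x_1^2.
h_2 = x_1^2 + x_1x_2 + x_1 + x_2^2 + x_2, LT = x_1^2.

S(h_1,h_2): lcm = x_1^2. S = x_1.
  reduce S modulo (h_1, h_2):
  remainder x_1 ≠ 0; add k_3 = x_1 to the basis.

S(h_1,k_3): lcm = x_1^2. S = x_1x_2 + x_2^2 + x_2.
  reduce S modulo (h_1, h_2, k_3):
  remainder x_2^2 + x_2 ≠ 0; add k_4 = x_2^2 + x_2 to the basis.

The other S-polynomials (S(h_2,k_3), S(h_1,k_4), S(h_2,k_4), S(k_3,k_4)) all reduce to 0 modulo the current basis, so we have a Gröbner basis.
Inter-reduce: drop elements whose leading term is divisible by another's, tail-reduce, and make monic.
Reduced Gröbner basis: {x_1, x_2^2 + x_2}.

The bases are distinct; the ideals are different.

No, the ideals differ.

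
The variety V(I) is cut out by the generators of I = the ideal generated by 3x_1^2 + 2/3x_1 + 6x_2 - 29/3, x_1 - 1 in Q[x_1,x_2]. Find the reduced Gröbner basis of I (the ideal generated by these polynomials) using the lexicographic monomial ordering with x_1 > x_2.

G = {x_1 - 1, x_2 - 1}

This is the nonlinear analogue of row-reducing a linear system.

f_1 = 3x_1^2 + 2/3x_1 + 6x_2 - 29/3, LT = x_1^2.
f_2 = x_1 - 1, LT = x_1.

S(f_1,f_2): lcm = x_1^2. S = 11/9x_1 + 2x_2 - 29/9.
  reduce S modulo (f_1, f_2):
  remainder 2x_2 - 2 ≠ 0; add g_3 = 2x_2 - 2 to the basis.

The other S-polynomials (S(f_1,g_3), S(f_2,g_3)) all reduce to 0 modulo the current basis, so we have a Gröbner basis.
Inter-reduce: drop elements whose leading term is divisible by another's, tail-reduce, and make monic.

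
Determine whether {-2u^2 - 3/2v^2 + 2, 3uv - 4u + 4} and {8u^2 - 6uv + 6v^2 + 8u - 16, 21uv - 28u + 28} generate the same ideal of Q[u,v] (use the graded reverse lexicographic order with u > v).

Equality of ideals is decidable: compute both reduced Gröbner bases (unique for the ordering) and check whether they agree.
Buchberger on the first generating set:
f_1 = -2u^2 - 3/2v^2 + 2, LT = u^2.
f_2 = 3uv - 4u + 4, LT = uv.

S(f_1,f_2): lcm = u^2v. S = 3/4v^3 + 4/3u^2 - 4/3u - v.
  leading term v^3: no divisor's leading term divides it; move 3/4v^3 to the remainder.
  leading term u^2: subtract (-2/3)·f_1 from 4/3u^2 - 4/3u - v → -v^2 - 4/3u - v + 4/3
  leading term v^2: no divisor's leading term divides it; move -v^2 to the remainder.
  leading term u: no divisor's leading term divides it; move -4/3u to the remainder.
  leading term v: no divisor's leading term divides it; move -v to the remainder.
  leading term 1: no divisor's leading term divides it; move 4/3 to the remainder.
  remainder 3/4v^3 - v^2 - 4/3u - v + 4/3 ≠ 0; add g_3 = 3/4v^3 - v^2 - 4/3u - v + 4/3 to the basis.

The other S-polynomials (S(f_1,g_3), S(f_2,g_3)) all reduce to 0 modulo the current basis, so we have a Gröbner basis.
Inter-reduce: drop elements whose leading term is divisible by another's, tail-reduce, and make monic.
Reduced Gröbner basis: {v^3 - 4/3v^2 - 16/9u - 4/3v + 16/9, u^2 + 3/4v^2 - 1, uv - 4/3u + 4/3}.

Buchberger on the second generating set:
h_1 = 8u^2 - 6uv + 6v^2 + 8u - 16, LT = u^2.
h_2 = 21uv - 28u + 28, LT = uv.

S(h_1,h_2): lcm = u^2v. S = -3/4uv^2 + 3/4v^3 + 4/3u^2 + uv - 4/3u - 2v.
  leading term uv^2: subtract (-1/28v)·h_2 from -3/4uv^2 + 3/4v^3 + 4/3u^2 + uv - 4/3u - 2v → 3/4v^3 + 4/3u^2 - 4/3u - v
  leading term v^3: no divisor's leading term divides it; move 3/4v^3 to the remainder.
  leading term u^2: subtract (1/6)·h_1 from 4/3u^2 - 4/3u - v → uv - v^2 - 8/3u - v + 8/3
  leading term uv: subtract (1/21)·h_2 from uv - v^2 - 8/3u - v + 8/3 → -v^2 - 4/3u - v + 4/3
  leading term v^2: no divisor's leading term divides it; move -v^2 to the remainder.
  leading term u: no divisor's leading term divides it; move -4/3u to the remainder.
  leading term v: no divisor's leading term divides it; move -v to the remainder.
  leading term 1: no divisor's leading term divides it; move 4/3 to the remainder.
  remainder 3/4v^3 - v^2 - 4/3u - v + 4/3 ≠ 0; add k_3 = 3/4v^3 - v^2 - 4/3u - v + 4/3 to the basis.

The other S-polynomials (S(h_1,k_3), S(h_2,k_3)) all reduce to 0 modulo the current basis, so we have a Gröbner basis.
Inter-reduce: drop elements whose leading term is divisible by another's, tail-reduce, and make monic.
Reduced Gröbner basis: {v^3 - 4/3v^2 - 16/9u - 4/3v + 16/9, u^2 + 3/4v^2 - 1, uv - 4/3u + 4/3}.

Same reduced basis, so the two generating sets span the same ideal.

Yes, the ideals are equal.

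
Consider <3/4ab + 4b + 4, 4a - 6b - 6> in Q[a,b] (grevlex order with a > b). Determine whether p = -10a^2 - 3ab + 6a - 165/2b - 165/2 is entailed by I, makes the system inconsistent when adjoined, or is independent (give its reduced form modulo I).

-10a^2 - 3ab + 6a - 165/2b - 165/2 lies in I (it reduces to 0).

First compute the reduced Gröbner basis of I by Buchberger's algorithm.
f_1 = 3/4ab + 4b + 4, LT = ab.
f_2 = 4a - 6b - 6, LT = a.

S(f_1,f_2): lcm = ab. S = 3/2b^2 + 41/6b + 16/3.
  reduce S modulo (f_1, f_2):
  remainder 3/2b^2 + 41/6b + 16/3 ≠ 0; add h_3 = 3/2b^2 + 41/6b + 16/3 to the basis.

The other S-polynomials (S(f_1,h_3), S(f_2,h_3)) all reduce to 0 modulo the current basis, so we have a Gröbner basis.
Inter-reduce: drop elements whose leading term is divisible by another's, tail-reduce, and make monic.
Reduced Gröbner basis: {b^2 + 41/9b + 32/9, a - 3/2b - 3/2}.
Label its elements g_1 = b^2 + 41/9b + 32/9, g_2 = a - 3/2b - 3/2.

Reduce p = -10a^2 - 3ab + 6a - 165/2b - 165/2 modulo G:
  leading term a^2: subtract (-10a)·g_2 from -10a^2 - 3ab + 6a - 165/2b - 165/2 → -18ab - 9a - 165/2b - 165/2
  leading term ab: subtract (-18b)·g_2 from -18ab - 9a - 165/2b - 165/2 → -27b^2 - 9a - 219/2b - 165/2
  leading term b^2: subtract (-27)·g_1 from -27b^2 - 9a - 219/2b - 165/2 → -9a + 27/2b + 27/2
  leading term a: subtract (-9)·g_2 from -9a + 27/2b + 27/2 → 0
  normal form = 0.
Since the normal form is 0, p ∈ I.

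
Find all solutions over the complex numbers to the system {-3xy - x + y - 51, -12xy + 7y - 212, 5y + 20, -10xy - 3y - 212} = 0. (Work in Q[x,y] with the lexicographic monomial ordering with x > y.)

Compute a lex Gröbner basis by Buchberger's algorithm.
f_1 = -3xy - x + y - 51, LT = xy.
f_2 = -12xy + 7y - 212, LT = xy.
f_3 = 5y + 20, LT = y.
f_4 = -10xy - 3y - 212, LT = xy.

S(f_1,f_2): lcm = xy. S = \tfrac{1}{3}x + \tfrac{1}{4}y - \tfrac{2}{3}.
  leading term x: no divisor's leading term divides it; move \tfrac{1}{3}x to the remainder.
  leading term y: subtract (\tfrac{1}{20})·f_3 from \tfrac{1}{4}y - \tfrac{2}{3} → -\tfrac{5}{3}
  leading term 1: no divisor's leading term divides it; move -\tfrac{5}{3} to the remainder.
  remainder \tfrac{1}{3}x - \tfrac{5}{3} ≠ 0; add h_5 = \tfrac{1}{3}x - \tfrac{5}{3} to the basis.

The other S-polynomials (S(f_1,f_3), S(f_1,f_4), S(f_2,f_3), S(f_2,f_4), S(f_3,f_4), S(f_1,h_5), S(f_2,h_5), S(f_3,h_5), S(f_4,h_5)) all reduce to 0 modulo the current basis, so we have a Gröbner basis.
Inter-reduce: drop elements whose leading term is divisible by another's, tail-reduce, and make monic.
Reduced Gröbner basis: {x - 5, y + 4}.

Elimination: the polynomial y + 4 lies in the elimination ideal for y, so y ∈ {-4}. For each such y, the remaining basis elements (now univariate) give the rest of the solution.
  y = -4: the earlier basis element becomes x - 5 = 0, giving x = 5 — point (5, -4).
Each listed point satisfies every original equation (direct substitution).

{(5, -4)}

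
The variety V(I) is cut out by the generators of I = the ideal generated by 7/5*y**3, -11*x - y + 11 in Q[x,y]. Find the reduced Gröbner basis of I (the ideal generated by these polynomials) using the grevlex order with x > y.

The reduced Gröbner basis is the canonical form of the ideal for this ordering.

f_1 = 7/5*y**3, LT = y**3.
f_2 = -11*x - y + 11, LT = x.

The S-polynomials (S(f_1,f_2)) all reduce to 0 modulo the current basis, so we have a Gröbner basis.

G = {y**3, x + 1/11*y - 1}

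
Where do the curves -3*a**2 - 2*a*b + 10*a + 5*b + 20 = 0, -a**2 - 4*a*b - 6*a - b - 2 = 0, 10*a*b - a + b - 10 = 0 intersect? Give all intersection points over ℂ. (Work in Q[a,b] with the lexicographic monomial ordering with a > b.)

{(-1, -1)}

Compute a lex Gröbner basis by Buchberger's algorithm.
f_1 = -3*a**2 - 2*a*b + 10*a + 5*b + 20, LT = a**2.
f_2 = -a**2 - 4*a*b - 6*a - b - 2, LT = a**2.
f_3 = 10*a*b - a + b - 10, LT = a*b.

S(f_1,f_2): lcm = a**2. S = -10/3*a*b - 28/3*a - 8/3*b - 26/3.
  reduce S modulo (f_1, f_2, f_3):
  remainder -29/3*a - 7/3*b - 12 ≠ 0; add h_4 = -29/3*a - 7/3*b - 12 to the basis.

S(f_1,f_3): lcm = a**2*b. S = 1/10*a**2 + 2/3*a*b**2 - 103/30*a*b + a - 5/3*b**2 - 20/3*b.
  reduce S modulo (f_1, f_2, f_3, h_4):
  remainder -26/15*b**2 - 8307/1450*b - 17381/4350 ≠ 0; add h_5 = -26/15*b**2 - 8307/1450*b - 17381/4350 to the basis.

S(f_2,f_3): lcm = a**2*b. S = 1/10*a**2 + 4*a*b**2 + 59/10*a*b + a + b**2 + 2*b.
  reduce S modulo (f_1, f_2, f_3, h_4, h_5):
  remainder 1791/580*b + 1791/580 ≠ 0; add h_6 = 1791/580*b + 1791/580 to the basis.

The other S-polynomials (S(f_1,h_4), S(f_2,h_4), S(f_3,h_4), S(f_1,h_5), S(f_2,h_5), S(f_3,h_5), S(h_4,h_5), S(f_1,h_6), S(f_2,h_6), S(f_3,h_6), S(h_4,h_6), S(h_5,h_6)) all reduce to 0 modulo the current basis, so we have a Gröbner basis.
Inter-reduce: drop elements whose leading term is divisible by another's, tail-reduce, and make monic.
Reduced Gröbner basis: {a + 1, b + 1}.

Since the basis is lex-ordered, b + 1 is univariate in b. Its roots are {-1}. Back-substituting each root into the other basis elements fixes the other coordinates.
  b = -1: the earlier basis element becomes a + 1 = 0, giving a = -1 — point (-1, -1).
A lex Gröbner basis triangularizes the system, enabling back-substitution.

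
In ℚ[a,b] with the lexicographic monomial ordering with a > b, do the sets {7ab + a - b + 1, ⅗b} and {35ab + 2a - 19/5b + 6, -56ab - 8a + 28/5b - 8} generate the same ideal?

No, the ideals differ.

Since reduced Gröbner bases are canonical representatives of ideals under a given ordering, it suffices to compute and compare them.
Buchberger on the first generating set:
f_1 = 7ab + a - b + 1, LT = ab.
f_2 = ⅗b, LT = b.

S(f_1,f_2): lcm = ab. S = 1/7a - 1/7b + 1/7.
  reduce S modulo (f_1, f_2):
  remainder 1/7a + 1/7 ≠ 0; add g_3 = 1/7a + 1/7 to the basis.

The other S-polynomials (S(f_1,g_3), S(f_2,g_3)) all reduce to 0 modulo the current basis, so we have a Gröbner basis.
Inter-reduce: drop elements whose leading term is divisible by another's, tail-reduce, and make monic.
Reduced Gröbner basis: {a + 1, b}.

Buchberger on the second generating set:
h_1 = 35ab + 2a - 19/5b + 6, LT = ab.
h_2 = -56ab - 8a + 28/5b - 8, LT = ab.

S(h_1,h_2): lcm = ab. S = -3/35a - 3/350b + 1/35.
  reduce S modulo (h_1, h_2):
  remainder -3/35a - 3/350b + 1/35 ≠ 0; add k_3 = -3/35a - 3/350b + 1/35 to the basis.

S(h_1,k_3): lcm = ab. S = 2/35a - 1/10b² + 118/525b + 6/35.
  reduce S modulo (h_1, h_2, k_3):
  remainder -1/10b² + 23/105b + 4/21 ≠ 0; add k_4 = -1/10b² + 23/105b + 4/21 to the basis.

The other S-polynomials (S(h_2,k_3), S(h_1,k_4), S(h_2,k_4), S(k_3,k_4)) all reduce to 0 modulo the current basis, so we have a Gröbner basis.
Inter-reduce: drop elements whose leading term is divisible by another's, tail-reduce, and make monic.
Reduced Gröbner basis: {a + 1/10b - ⅓, b² - 46/21b - 40/21}.

Since the reduced bases disagree, the two ideals are not the same.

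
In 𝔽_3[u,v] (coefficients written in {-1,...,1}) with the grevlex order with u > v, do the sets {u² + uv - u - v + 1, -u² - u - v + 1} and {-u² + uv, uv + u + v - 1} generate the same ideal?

Yes, the ideals are equal.

Two ideals are equal iff their reduced Gröbner bases coincide (the reduced basis is unique for a fixed ordering).
Buchberger on the first generating set:
f_1 = u² + uv - u - v + 1, LT = u².
f_2 = -u² - u - v + 1, LT = u².

S(f_1,f_2): lcm = u². S = uv + u + v - 1.
  leading term uv: no divisor's leading term divides it; move uv to the remainder.
  leading term u: no divisor's leading term divides it; move u to the remainder.
  leading term v: no divisor's leading term divides it; move v to the remainder.
  leading term 1: no divisor's leading term divides it; move -1 to the remainder.
  remainder uv + u + v - 1 ≠ 0; add g_3 = uv + u + v - 1 to the basis.

S(f_1,g_3): lcm = u²v. S = uv² - u² + uv - v² + u + v.
  leading term uv²: subtract (v)·g_3 from uv² - u² + uv - v² + u + v → -u² + v² + u - v
  leading term u²: subtract (-1)·f_1 from -u² + v² + u - v → uv + v² + v + 1
  leading term uv: subtract (1)·g_3 from uv + v² + v + 1 → v² - u - 1
  leading term v²: no divisor's leading term divides it; move v² to the remainder.
  leading term u: no divisor's leading term divides it; move -u to the remainder.
  leading term 1: no divisor's leading term divides it; move -1 to the remainder.
  remainder v² - u - 1 ≠ 0; add g_4 = v² - u - 1 to the basis.

The other S-polynomials (S(f_2,g_3), S(f_1,g_4), S(f_2,g_4), S(g_3,g_4)) all reduce to 0 modulo the current basis, so we have a Gröbner basis.
Inter-reduce: drop elements whose leading term is divisible by another's, tail-reduce, and make monic.
Reduced Gröbner basis: {u² + u + v - 1, uv + u + v - 1, v² - u - 1}.

Buchberger on the second generating set:
h_1 = -u² + uv, LT = u².
h_2 = uv + u + v - 1, LT = uv.

S(h_1,h_2): lcm = u²v. S = -uv² - u² - uv + u.
  leading term uv²: subtract (-v)·h_2 from -uv² - u² - uv + u → -u² + v² + u - v
  leading term u²: subtract (1)·h_1 from -u² + v² + u - v → -uv + v² + u - v
  leading term uv: subtract (-1)·h_2 from -uv + v² + u - v → v² - u - 1
  leading term v²: no divisor's leading term divides it; move v² to the remainder.
  leading term u: no divisor's leading term divides it; move -u to the remainder.
  leading term 1: no divisor's leading term divides it; move -1 to the remainder.
  remainder v² - u - 1 ≠ 0; add k_3 = v² - u - 1 to the basis.

The other S-polynomials (S(h_1,k_3), S(h_2,k_3)) all reduce to 0 modulo the current basis, so we have a Gröbner basis.
Inter-reduce: drop elements whose leading term is divisible by another's, tail-reduce, and make monic.
Reduced Gröbner basis: {u² + u + v - 1, uv + u + v - 1, v² - u - 1}.

The two bases agree; hence the ideals are identical.
The same test decides containment: I ⊆ J iff every generator of I reduces to 0 modulo a Gröbner basis of J.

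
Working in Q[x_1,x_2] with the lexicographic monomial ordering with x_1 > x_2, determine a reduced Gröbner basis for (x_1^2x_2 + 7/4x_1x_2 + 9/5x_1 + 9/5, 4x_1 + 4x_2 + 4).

G = {x_1 + x_2 + 1, x_2^3 + 1/4x_2^2 - 51/20x_2}

f_1 = x_1^2x_2 + 7/4x_1x_2 + 9/5x_1 + 9/5, LT = x_1^2x_2.
f_2 = 4x_1 + 4x_2 + 4, LT = x_1.

S(f_1,f_2): lcm = x_1^2x_2. S = -x_1x_2^2 + 3/4x_1x_2 + 9/5x_1 + 9/5.
  leading term x_1x_2^2: subtract (-1/4x_2^2)·f_2 from -x_1x_2^2 + 3/4x_1x_2 + 9/5x_1 + 9/5 → 3/4x_1x_2 + 9/5x_1 + x_2^3 + x_2^2 + 9/5
  leading term x_1x_2: subtract (3/16x_2)·f_2 from 3/4x_1x_2 + 9/5x_1 + x_2^3 + x_2^2 + 9/5 → 9/5x_1 + x_2^3 + 1/4x_2^2 - 3/4x_2 + 9/5
  leading term x_1: subtract (9/20)·f_2 from 9/5x_1 + x_2^3 + 1/4x_2^2 - 3/4x_2 + 9/5 → x_2^3 + 1/4x_2^2 - 51/20x_2
  leading term x_2^3: no divisor's leading term divides it; move x_2^3 to the remainder.
  leading term x_2^2: no divisor's leading term divides it; move 1/4x_2^2 to the remainder.
  leading term x_2: no divisor's leading term divides it; move -51/20x_2 to the remainder.
  remainder x_2^3 + 1/4x_2^2 - 51/20x_2 ≠ 0; add g_3 = x_2^3 + 1/4x_2^2 - 51/20x_2 to the basis.

The other S-polynomials (S(f_1,g_3), S(f_2,g_3)) all reduce to 0 modulo the current basis, so we have a Gröbner basis.
Inter-reduce: drop elements whose leading term is divisible by another's, tail-reduce, and make monic.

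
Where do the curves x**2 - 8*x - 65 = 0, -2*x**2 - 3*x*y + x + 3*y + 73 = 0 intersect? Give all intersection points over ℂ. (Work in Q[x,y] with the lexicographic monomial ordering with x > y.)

Compute a lex Gröbner basis by Buchberger's algorithm.
f_1 = x**2 - 8*x - 65, LT = x**2.
f_2 = -2*x**2 - 3*x*y + x + 3*y + 73, LT = x**2.

S(f_1,f_2): lcm = x**2. S = -3/2*x*y - 15/2*x + 3/2*y - 57/2.
  reduce S modulo (f_1, f_2):
  remainder -3/2*x*y - 15/2*x + 3/2*y - 57/2 ≠ 0; add h_3 = -3/2*x*y - 15/2*x + 3/2*y - 57/2 to the basis.

S(f_1,h_3): lcm = x**2*y. S = -5*x**2 - 7*x*y - 19*x - 65*y.
  reduce S modulo (f_1, f_2, h_3):
  remainder -24*x - 72*y - 192 ≠ 0; add h_4 = -24*x - 72*y - 192 to the basis.

S(h_3,h_4): lcm = x*y. S = 5*x - 3*y**2 - 9*y + 19.
  reduce S modulo (f_1, f_2, h_3, h_4):
  remainder -3*y**2 - 24*y - 21 ≠ 0; add h_5 = -3*y**2 - 24*y - 21 to the basis.

The other S-polynomials (S(f_2,h_3), S(f_1,h_4), S(f_2,h_4), S(f_1,h_5), S(f_2,h_5), S(h_3,h_5), S(h_4,h_5)) all reduce to 0 modulo the current basis, so we have a Gröbner basis.
Inter-reduce: drop elements whose leading term is divisible by another's, tail-reduce, and make monic.
Reduced Gröbner basis: {x + 3*y + 8, y**2 + 8*y + 7}.

Elimination: the polynomial y**2 + 8*y + 7 lies in the elimination ideal for y, so y ∈ {-7, -1}. For each such y, the remaining basis elements (now univariate) give the rest of the solution.
  y = -7: the earlier basis element becomes x - 13 = 0, giving x = 13 — point (13, -7).
  y = -1: the earlier basis element becomes x + 5 = 0, giving x = -5 — point (-5, -1).

{(13, -7), (-5, -1)}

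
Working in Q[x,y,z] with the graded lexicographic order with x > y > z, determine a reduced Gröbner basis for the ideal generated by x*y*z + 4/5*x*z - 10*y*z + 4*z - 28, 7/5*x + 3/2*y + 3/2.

Buchberger's algorithm terminates because the ascending chain of leading-term ideals stabilizes.

f_1 = x*y*z + 4/5*x*z - 10*y*z + 4*z - 28, LT = x*y*z.
f_2 = 7/5*x + 3/2*y + 3/2, LT = x.

S(f_1,f_2): lcm = x*y*z. S = -15/14*y**2*z + 4/5*x*z - 155/14*y*z + 4*z - 28.
  leading term y**2*z: no divisor's leading term divides it; move -15/14*y**2*z to the remainder.
  leading term x*z: subtract (4/7*z)·f_2 from 4/5*x*z - 155/14*y*z + 4*z - 28 → -167/14*y*z + 22/7*z - 28
  leading term y*z: no divisor's leading term divides it; move -167/14*y*z to the remainder.
  leading term z: no divisor's leading term divides it; move 22/7*z to the remainder.
  leading term 1: no divisor's leading term divides it; move -28 to the remainder.
  remainder -15/14*y**2*z - 167/14*y*z + 22/7*z - 28 ≠ 0; add g_3 = -15/14*y**2*z - 167/14*y*z + 22/7*z - 28 to the basis.

S(f_1,g_3): lcm = x*y**2*z. S = -31/3*x*y*z - 10*y**2*z + 44/15*x*z + 4*y*z - 392/15*x - 28*y.
  leading term x*y*z: subtract (-31/3)·f_1 from -31/3*x*y*z - 10*y**2*z + 44/15*x*z + 4*y*z - 392/15*x - 28*y → -10*y**2*z + 56/5*x*z - 298/3*y*z - 392/15*x - 28*y + 124/3*z - 868/3
  leading term y**2*z: subtract (28/3)·g_3 from -10*y**2*z + 56/5*x*z - 298/3*y*z - 392/15*x - 28*y + 124/3*z - 868/3 → 56/5*x*z + 12*y*z - 392/15*x - 28*y + 12*z - 28
  leading term x*z: subtract (8*z)·f_2 from 56/5*x*z + 12*y*z - 392/15*x - 28*y + 12*z - 28 → -392/15*x - 28*y - 28
  leading term x: subtract (-56/3)·f_2 from -392/15*x - 28*y - 28 → 0
  remainder 0.

S(f_2,g_3): leading monomials are coprime, so the S-polynomial reduces to 0 (Buchberger's first criterion).
Every S-polynomial of the final basis reduces to 0, so we have a Gröbner basis.
Inter-reduce: drop elements whose leading term is divisible by another's, tail-reduce, and make monic.

G = {y**2*z + 167/15*y*z - 44/15*z + 392/15, x + 15/14*y + 15/14}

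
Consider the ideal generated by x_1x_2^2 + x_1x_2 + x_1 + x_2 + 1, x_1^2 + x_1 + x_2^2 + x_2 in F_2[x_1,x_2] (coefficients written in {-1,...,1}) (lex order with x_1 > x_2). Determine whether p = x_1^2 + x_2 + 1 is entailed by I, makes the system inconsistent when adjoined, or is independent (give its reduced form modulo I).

x_1^2 + x_2 + 1 is independent of I; its normal form modulo I is x_2^5 + x_2^2.

First compute the reduced Gröbner basis of I by Buchberger's algorithm.
f_1 = x_1x_2^2 + x_1x_2 + x_1 + x_2 + 1, LT = x_1x_2^2.
f_2 = x_1^2 + x_1 + x_2^2 + x_2, LT = x_1^2.

S(f_1,f_2): lcm = x_1^2x_2^2. S = x_1^2x_2 + x_1^2 + x_1x_2^2 + x_1x_2 + x_1 + x_2^4 + x_2^3.
  reduce S modulo (f_1, f_2):
  remainder x_1x_2 + x_1 + x_2^4 + 1 ≠ 0; add h_3 = x_1x_2 + x_1 + x_2^4 + 1 to the basis.

S(f_1,h_3): lcm = x_1x_2^2. S = x_1 + x_2^5 + 1.
  reduce S modulo (f_1, f_2, h_3):
  remainder x_1 + x_2^5 + 1 ≠ 0; add h_4 = x_1 + x_2^5 + 1 to the basis.

S(f_1,h_4): lcm = x_1x_2^2. S = x_1x_2 + x_1 + x_2^7 + x_2^2 + x_2 + 1.
  reduce S modulo (f_1, f_2, h_3, h_4):
  remainder x_2^7 + x_2^4 + x_2^2 + x_2 ≠ 0; add h_5 = x_2^7 + x_2^4 + x_2^2 + x_2 to the basis.

S(h_3,h_4): lcm = x_1x_2. S = x_1 + x_2^6 + x_2^4 + x_2 + 1.
  reduce S modulo (f_1, f_2, h_3, h_4, h_5):
  remainder x_2^6 + x_2^5 + x_2^4 + x_2 ≠ 0; add h_6 = x_2^6 + x_2^5 + x_2^4 + x_2 to the basis.

The other S-polynomials (S(f_2,h_3), S(f_2,h_4), S(f_1,h_5), S(f_2,h_5), S(h_3,h_5), S(h_4,h_5), S(f_1,h_6), S(f_2,h_6), S(h_3,h_6), S(h_4,h_6), S(h_5,h_6)) all reduce to 0 modulo the current basis, so we have a Gröbner basis.
Inter-reduce: drop elements whose leading term is divisible by another's, tail-reduce, and make monic.
Reduced Gröbner basis: {x_1 + x_2^5 + 1, x_2^6 + x_2^5 + x_2^4 + x_2}.
Label its elements g_1 = x_1 + x_2^5 + 1, g_2 = x_2^6 + x_2^5 + x_2^4 + x_2.

Reduce p = x_1^2 + x_2 + 1 modulo G:
  leading term x_1^2: subtract (x_1)·g_1 from x_1^2 + x_2 + 1 → x_1x_2^5 + x_1 + x_2 + 1
  leading term x_1x_2^5: subtract (x_2^5)·g_1 from x_1x_2^5 + x_1 + x_2 + 1 → x_1 + x_2^10 + x_2^5 + x_2 + 1
  leading term x_1: subtract (1)·g_1 from x_1 + x_2^10 + x_2^5 + x_2 + 1 → x_2^10 + x_2
  leading term x_2^10: subtract (x_2^4)·g_2 from x_2^10 + x_2 → x_2^9 + x_2^8 + x_2^5 + x_2
  leading term x_2^9: subtract (x_2^3)·g_2 from x_2^9 + x_2^8 + x_2^5 + x_2 → x_2^7 + x_2^5 + x_2^4 + x_2
  leading term x_2^7: subtract (x_2)·g_2 from x_2^7 + x_2^5 + x_2^4 + x_2 → x_2^6 + x_2^4 + x_2^2 + x_2
  leading term x_2^6: subtract (1)·g_2 from x_2^6 + x_2^4 + x_2^2 + x_2 → x_2^5 + x_2^2
  leading term x_2^5: no divisor's leading term divides it; move x_2^5 to the remainder.
  leading term x_2^2: no divisor's leading term divides it; move x_2^2 to the remainder.
  normal form = x_2^5 + x_2^2.
The normal form is nonzero, so p ∉ I. Since p minus its normal form lies in I, I + (p) = I + (r) where r = x_2^5 + x_2^2; decide whether this ideal is the whole ring.
Run Buchberger on G together with r (pairs among the g_i already reduce to 0 since G is a Gröbner basis):
g_1 = x_1 + x_2^5 + 1, LT = x_1.
g_2 = x_2^6 + x_2^5 + x_2^4 + x_2, LT = x_2^6.
r = x_2^5 + x_2^2, LT = x_2^5.

S(g_2,r): lcm = x_2^6. S = x_2^5 + x_2^4 + x_2^3 + x_2.
  reduce S modulo (g_1, g_2, r):
  remainder x_2^4 + x_2^3 + x_2^2 + x_2 ≠ 0; add m_4 = x_2^4 + x_2^3 + x_2^2 + x_2 to the basis.

S(g_2,m_4): lcm = x_2^6. S = x_2^3 + x_2.
  reduce S modulo (g_1, g_2, r, m_4):
  remainder x_2^3 + x_2 ≠ 0; add m_5 = x_2^3 + x_2 to the basis.

S(r,m_4): lcm = x_2^5. S = x_2^4 + x_2^3.
  reduce S modulo (g_1, g_2, r, m_4, m_5):
  remainder x_2^2 + x_2 ≠ 0; add m_6 = x_2^2 + x_2 to the basis.

The other S-polynomials (S(g_1,g_2), S(g_1,r), S(g_1,m_4), S(g_1,m_5), S(g_2,m_5), S(r,m_5), S(m_4,m_5), S(g_1,m_6), S(g_2,m_6), S(r,m_6), S(m_4,m_6), S(m_5,m_6)) all reduce to 0 modulo the current basis, so we have a Gröbner basis.
Inter-reduce: drop elements whose leading term is divisible by another's, tail-reduce, and make monic.
Reduced Gröbner basis: {x_1 + x_2 + 1, x_2^2 + x_2}.
The reduced Gröbner basis of I + (p) is {x_1 + x_2 + 1, x_2^2 + x_2} ≠ {1}, a proper ideal, so the enlarged system stays consistent: p is independent of I, with normal form x_2^5 + x_2^2.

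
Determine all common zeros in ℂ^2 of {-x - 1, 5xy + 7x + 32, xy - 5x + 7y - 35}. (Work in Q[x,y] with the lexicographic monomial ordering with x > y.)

Compute a lex Gröbner basis by Buchberger's algorithm.
f_1 = -x - 1, LT = x.
f_2 = 5xy + 7x + 32, LT = xy.
f_3 = xy - 5x + 7y - 35, LT = xy.

S(f_1,f_2): lcm = xy. S = -7/5x + y - 32/5.
  leading term x: subtract (7/5)·f_1 from -7/5x + y - 32/5 → y - 5
  leading term y: no divisor's leading term divides it; move y to the remainder.
  leading term 1: no divisor's leading term divides it; move -5 to the remainder.
  remainder y - 5 ≠ 0; add h_4 = y - 5 to the basis.

S(f_1,f_3): lcm = xy. S = 5x - 6y + 35.
  leading term x: subtract (-5)·f_1 from 5x - 6y + 35 → -6y + 30
  leading term y: subtract (-6)·h_4 from -6y + 30 → 0
  remainder 0.

S(f_2,f_3): lcm = xy. S = 32/5x - 7y + 207/5.
  leading term x: subtract (-32/5)·f_1 from 32/5x - 7y + 207/5 → -7y + 35
  leading term y: subtract (-7)·h_4 from -7y + 35 → 0
  remainder 0.

S(f_1,h_4): leading monomials are coprime, so the S-polynomial reduces to 0 (Buchberger's first criterion).
S(f_2,h_4): lcm = xy. S = 32/5x + 32/5.
  leading term x: subtract (-32/5)·f_1 from 32/5x + 32/5 → 0
  remainder 0.

S(f_3,h_4): lcm = xy. S = 7y - 35.
  leading term y: subtract (7)·h_4 from 7y - 35 → 0
  remainder 0.

Every S-polynomial of the final basis reduces to 0, so we have a Gröbner basis.
Inter-reduce: drop elements whose leading term is divisible by another's, tail-reduce, and make monic.
Reduced Gröbner basis: {x + 1, y - 5}.

The lex basis is triangular: the last element involves only y. Solving y - 5 = 0 gives y ∈ {5}; substituting each value into the earlier elements determines the remaining variables.
  y = 5: the earlier basis element becomes x + 1 = 0, giving x = -1 — point (-1, 5).
Substituting each solution back into the original system confirms all equations vanish.

{(-1, 5)}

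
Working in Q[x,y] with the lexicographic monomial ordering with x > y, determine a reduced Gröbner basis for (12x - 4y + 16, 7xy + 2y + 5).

f_1 = 12x - 4y + 16, LT = x.
f_2 = 7xy + 2y + 5, LT = xy.

S(f_1,f_2): lcm = xy. S = -1/3y^2 + 22/21y - 5/7.
  leading term y^2: no divisor's leading term divides it; move -1/3y^2 to the remainder.
  leading term y: no divisor's leading term divides it; move 22/21y to the remainder.
  leading term 1: no divisor's leading term divides it; move -5/7 to the remainder.
  remainder -1/3y^2 + 22/21y - 5/7 ≠ 0; add g_3 = -1/3y^2 + 22/21y - 5/7 to the basis.

The other S-polynomials (S(f_1,g_3), S(f_2,g_3)) all reduce to 0 modulo the current basis, so we have a Gröbner basis.
Inter-reduce: drop elements whose leading term is divisible by another's, tail-reduce, and make monic.

G = {x - 1/3y + 4/3, y^2 - 22/7y + 15/7}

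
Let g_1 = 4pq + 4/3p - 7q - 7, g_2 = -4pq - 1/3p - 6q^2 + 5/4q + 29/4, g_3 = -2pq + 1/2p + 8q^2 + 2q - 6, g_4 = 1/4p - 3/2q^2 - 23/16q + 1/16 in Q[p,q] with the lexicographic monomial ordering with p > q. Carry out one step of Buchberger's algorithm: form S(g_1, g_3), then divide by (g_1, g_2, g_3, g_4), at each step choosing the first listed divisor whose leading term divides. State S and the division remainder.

lcm(LM(g_1), LM(g_3)) = pq.
S = (lcm/LT(g_1))·g_1 − (lcm/LT(g_3))·g_3 = 7/12p + 4q^2 - 3/4q - 19/4.
Reduce S modulo (g_1, g_2, g_3, g_4) in that order:
  leading term p: subtract (7/3)·g_4 from 7/12p + 4q^2 - 3/4q - 19/4 → 15/2q^2 + 125/48q - 235/48
  leading term q^2: no divisor's leading term divides it; move 15/2q^2 to the remainder.
  leading term q: no divisor's leading term divides it; move 125/48q to the remainder.
  leading term 1: no divisor's leading term divides it; move -235/48 to the remainder.
The remainder 15/2q^2 + 125/48q - 235/48 is nonzero, so it would be added as the next basis element.

S(g_1, g_3) = 7/12p + 4q^2 - 3/4q - 19/4; remainder on division = 15/2q^2 + 125/48q - 235/48.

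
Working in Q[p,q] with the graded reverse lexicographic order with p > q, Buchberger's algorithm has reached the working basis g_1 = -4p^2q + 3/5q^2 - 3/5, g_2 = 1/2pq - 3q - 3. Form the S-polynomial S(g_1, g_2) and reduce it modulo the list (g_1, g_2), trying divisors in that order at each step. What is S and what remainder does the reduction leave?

S(g_1, g_2) = 6pq - 3/20q^2 + 6p + 3/20; remainder on division = -3/20q^2 + 6p + 36q + 723/20.

lcm(LM(g_1), LM(g_2)) = p^2q.
S = (lcm/LT(g_1))·g_1 − (lcm/LT(g_2))·g_2 = 6pq - 3/20q^2 + 6p + 3/20.
Reduce S modulo (g_1, g_2) in that order:
  leading term pq: subtract (12)·g_2 from 6pq - 3/20q^2 + 6p + 3/20 → -3/20q^2 + 6p + 36q + 723/20
  leading term q^2: no divisor's leading term divides it; move -3/20q^2 to the remainder.
  leading term p: no divisor's leading term divides it; move 6p to the remainder.
  leading term q: no divisor's leading term divides it; move 36q to the remainder.
  leading term 1: no divisor's leading term divides it; move 723/20 to the remainder.
The remainder -3/20q^2 + 6p + 36q + 723/20 is nonzero, so it would be added as the next basis element.
This is the inner loop of Buchberger's algorithm — each nonzero remainder becomes a new basis element.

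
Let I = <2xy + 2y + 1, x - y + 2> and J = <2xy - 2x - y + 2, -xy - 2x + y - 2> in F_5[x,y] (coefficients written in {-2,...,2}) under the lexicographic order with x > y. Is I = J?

Since reduced Gröbner bases are canonical representatives of ideals under a given ordering, it suffices to compute and compare them.
Buchberger on the first generating set:
f_1 = 2xy + 2y + 1, LT = xy.
f_2 = x - y + 2, LT = x.

S(f_1,f_2): lcm = xy. S = y^{2} - y - 2.
  leading term y^{2}: no divisor's leading term divides it; move y^{2} to the remainder.
  leading term y: no divisor's leading term divides it; move -y to the remainder.
  leading term 1: no divisor's leading term divides it; move -2 to the remainder.
  remainder y^{2} - y - 2 ≠ 0; add g_3 = y^{2} - y - 2 to the basis.

S(f_1,g_3): lcm = xy^{2}. S = xy + 2x + y^{2} - 2y.
  leading term xy: subtract (-2)·f_1 from xy + 2x + y^{2} - 2y → 2x + y^{2} + 2y + 2
  leading term x: subtract (2)·f_2 from 2x + y^{2} + 2y + 2 → y^{2} - y - 2
  leading term y^{2}: subtract (1)·g_3 from y^{2} - y - 2 → 0
  remainder 0.

S(f_2,g_3): leading monomials are coprime, so the S-polynomial reduces to 0 (Buchberger's first criterion).
Every S-polynomial of the final basis reduces to 0, so we have a Gröbner basis.
Inter-reduce: drop elements whose leading term is divisible by another's, tail-reduce, and make monic.
Reduced Gröbner basis: {x - y + 2, y^{2} - y - 2}.

Buchberger on the second generating set:
h_1 = 2xy - 2x - y + 2, LT = xy.
h_2 = -xy - 2x + y - 2, LT = xy.

S(h_1,h_2): lcm = xy. S = 2x - 2y - 1.
  leading term x: no divisor's leading term divides it; move 2x to the remainder.
  leading term y: no divisor's leading term divides it; move -2y to the remainder.
  leading term 1: no divisor's leading term divides it; move -1 to the remainder.
  remainder 2x - 2y - 1 ≠ 0; add k_3 = 2x - 2y - 1 to the basis.

S(h_1,k_3): lcm = xy. S = -x + y^{2} + 1.
  leading term x: subtract (2)·k_3 from -x + y^{2} + 1 → y^{2} - y - 2
  leading term y^{2}: no divisor's leading term divides it; move y^{2} to the remainder.
  leading term y: no divisor's leading term divides it; move -y to the remainder.
  leading term 1: no divisor's leading term divides it; move -2 to the remainder.
  remainder y^{2} - y - 2 ≠ 0; add k_4 = y^{2} - y - 2 to the basis.

S(h_2,k_3): lcm = xy. S = 2x + y^{2} + 2y + 2.
  leading term x: subtract (1)·k_3 from 2x + y^{2} + 2y + 2 → y^{2} - y - 2
  leading term y^{2}: subtract (1)·k_4 from y^{2} - y - 2 → 0
  remainder 0.

S(h_1,k_4): lcm = xy^{2}. S = 2x + 2y^{2} + y.
  leading term x: subtract (1)·k_3 from 2x + 2y^{2} + y → 2y^{2} - 2y + 1
  leading term y^{2}: subtract (2)·k_4 from 2y^{2} - 2y + 1 → 0
  remainder 0.

S(h_2,k_4): lcm = xy^{2}. S = -2xy + 2x - y^{2} + 2y.
  leading term xy: subtract (-1)·h_1 from -2xy + 2x - y^{2} + 2y → -y^{2} + y + 2
  leading term y^{2}: subtract (-1)·k_4 from -y^{2} + y + 2 → 0
  remainder 0.

S(k_3,k_4): leading monomials are coprime, so the S-polynomial reduces to 0 (Buchberger's first criterion).
Every S-polynomial of the final basis reduces to 0, so we have a Gröbner basis.
Inter-reduce: drop elements whose leading term is divisible by another's, tail-reduce, and make monic.
Reduced Gröbner basis: {x - y + 2, y^{2} - y - 2}.

The two bases agree; hence the ideals are identical.

Yes, the ideals are equal.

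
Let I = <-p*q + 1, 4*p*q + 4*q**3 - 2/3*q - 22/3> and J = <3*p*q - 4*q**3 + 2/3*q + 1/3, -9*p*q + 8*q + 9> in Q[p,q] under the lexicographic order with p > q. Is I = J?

For a fixed monomial order, each ideal has a unique reduced Gröbner basis; comparing bases decides equality.
Buchberger on the first generating set:
f_1 = -p*q + 1, LT = p*q.
f_2 = 4*p*q + 4*q**3 - 2/3*q - 22/3, LT = p*q.

S(f_1,f_2): lcm = p*q. S = -q**3 + 1/6*q + 5/6.
  leading term q**3: no divisor's leading term divides it; move -q**3 to the remainder.
  leading term q: no divisor's leading term divides it; move 1/6*q to the remainder.
  leading term 1: no divisor's leading term divides it; move 5/6 to the remainder.
  remainder -q**3 + 1/6*q + 5/6 ≠ 0; add g_3 = -q**3 + 1/6*q + 5/6 to the basis.

S(f_1,g_3): lcm = p*q**3. S = 1/6*p*q + 5/6*p - q**2.
  leading term p*q: subtract (-1/6)·f_1 from 1/6*p*q + 5/6*p - q**2 → 5/6*p - q**2 + 1/6
  leading term p: no divisor's leading term divides it; move 5/6*p to the remainder.
  leading term q**2: no divisor's leading term divides it; move -q**2 to the remainder.
  leading term 1: no divisor's leading term divides it; move 1/6 to the remainder.
  remainder 5/6*p - q**2 + 1/6 ≠ 0; add g_4 = 5/6*p - q**2 + 1/6 to the basis.

The other S-polynomials (S(f_2,g_3), S(f_1,g_4), S(f_2,g_4), S(g_3,g_4)) all reduce to 0 modulo the current basis, so we have a Gröbner basis.
Inter-reduce: drop elements whose leading term is divisible by another's, tail-reduce, and make monic.
Reduced Gröbner basis: {p - 6/5*q**2 + 1/5, q**3 - 1/6*q - 5/6}.

Buchberger on the second generating set:
h_1 = 3*p*q - 4*q**3 + 2/3*q + 1/3, LT = p*q.
h_2 = -9*p*q + 8*q + 9, LT = p*q.

S(h_1,h_2): lcm = p*q. S = -4/3*q**3 + 10/9*q + 10/9.
  leading term q**3: no divisor's leading term divides it; move -4/3*q**3 to the remainder.
  leading term q: no divisor's leading term divides it; move 10/9*q to the remainder.
  leading term 1: no divisor's leading term divides it; move 10/9 to the remainder.
  remainder -4/3*q**3 + 10/9*q + 10/9 ≠ 0; add k_3 = -4/3*q**3 + 10/9*q + 10/9 to the basis.

S(h_1,k_3): lcm = p*q**3. S = 5/6*p*q + 5/6*p - 4/3*q**5 + 2/9*q**3 + 1/9*q**2.
  leading term p*q: subtract (5/18)·h_1 from 5/6*p*q + 5/6*p - 4/3*q**5 + 2/9*q**3 + 1/9*q**2 → 5/6*p - 4/3*q**5 + 4/3*q**3 + 1/9*q**2 - 5/27*q - 5/54
  leading term p: no divisor's leading term divides it; move 5/6*p to the remainder.
  leading term q**5: subtract (q**2)·k_3 from -4/3*q**5 + 4/3*q**3 + 1/9*q**2 - 5/27*q - 5/54 → 2/9*q**3 - q**2 - 5/27*q - 5/54
  leading term q**3: subtract (-1/6)·k_3 from 2/9*q**3 - q**2 - 5/27*q - 5/54 → -q**2 + 5/54
  leading term q**2: no divisor's leading term divides it; move -q**2 to the remainder.
  leading term 1: no divisor's leading term divides it; move 5/54 to the remainder.
  remainder 5/6*p - q**2 + 5/54 ≠ 0; add k_4 = 5/6*p - q**2 + 5/54 to the basis.

The other S-polynomials (S(h_2,k_3), S(h_1,k_4), S(h_2,k_4), S(k_3,k_4)) all reduce to 0 modulo the current basis, so we have a Gröbner basis.
Inter-reduce: drop elements whose leading term is divisible by another's, tail-reduce, and make monic.
Reduced Gröbner basis: {p - 6/5*q**2 + 1/9, q**3 - 5/6*q - 5/6}.

These differ, so the ideals are not equal.

No, the ideals differ.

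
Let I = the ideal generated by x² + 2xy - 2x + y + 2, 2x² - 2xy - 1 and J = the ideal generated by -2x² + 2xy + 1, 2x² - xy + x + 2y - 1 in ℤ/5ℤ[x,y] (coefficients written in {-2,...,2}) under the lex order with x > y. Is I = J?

Yes, the ideals are equal.

Two ideals are equal iff their reduced Gröbner bases coincide (the reduced basis is unique for a fixed ordering).
Buchberger on the first generating set:
f_1 = x² + 2xy - 2x + y + 2, LT = x².
f_2 = 2x² - 2xy - 1, LT = x².

S(f_1,f_2): lcm = x². S = -2xy - 2x + y.
  leading term xy: no divisor's leading term divides it; move -2xy to the remainder.
  leading term x: no divisor's leading term divides it; move -2x to the remainder.
  leading term y: no divisor's leading term divides it; move y to the remainder.
  remainder -2xy - 2x + y ≠ 0; add g_3 = -2xy - 2x + y to the basis.

S(f_1,g_3): lcm = x²y. S = -x² + 2xy² + xy + y² + 2y.
  leading term x²: subtract (-1)·f_1 from -x² + 2xy² + xy + y² + 2y → 2xy² - 2xy - 2x + y² - 2y + 2
  leading term xy²: subtract (-y)·g_3 from 2xy² - 2xy - 2x + y² - 2y + 2 → xy - 2x + 2y² - 2y + 2
  leading term xy: subtract (2)·g_3 from xy - 2x + 2y² - 2y + 2 → 2x + 2y² + y + 2
  leading term x: no divisor's leading term divides it; move 2x to the remainder.
  leading term y²: no divisor's leading term divides it; move 2y² to the remainder.
  leading term y: no divisor's leading term divides it; move y to the remainder.
  leading term 1: no divisor's leading term divides it; move 2 to the remainder.
  remainder 2x + 2y² + y + 2 ≠ 0; add g_4 = 2x + 2y² + y + 2 to the basis.

S(g_3,g_4): lcm = xy. S = x - y³ + 2y² + y.
  leading term x: subtract (-2)·g_4 from x - y³ + 2y² + y → -y³ + y² - 2y - 1
  leading term y³: no divisor's leading term divides it; move -y³ to the remainder.
  leading term y²: no divisor's leading term divides it; move y² to the remainder.
  leading term y: no divisor's leading term divides it; move -2y to the remainder.
  leading term 1: no divisor's leading term divides it; move -1 to the remainder.
  remainder -y³ + y² - 2y - 1 ≠ 0; add g_5 = -y³ + y² - 2y - 1 to the basis.

The other S-polynomials (S(f_2,g_3), S(f_1,g_4), S(f_2,g_4), S(f_1,g_5), S(f_2,g_5), S(g_3,g_5), S(g_4,g_5)) all reduce to 0 modulo the current basis, so we have a Gröbner basis.
Inter-reduce: drop elements whose leading term is divisible by another's, tail-reduce, and make monic.
Reduced Gröbner basis: {x + y² - 2y + 1, y³ - y² + 2y + 1}.

Buchberger on the second generating set:
h_1 = -2x² + 2xy + 1, LT = x².
h_2 = 2x² - xy + x + 2y - 1, LT = x².

S(h_1,h_2): lcm = x². S = 2xy + 2x - y.
  leading term xy: no divisor's leading term divides it; move 2xy to the remainder.
  leading term x: no divisor's leading term divides it; move 2x to the remainder.
  leading term y: no divisor's leading term divides it; move -y to the remainder.
  remainder 2xy + 2x - y ≠ 0; add k_3 = 2xy + 2x - y to the basis.

S(h_1,k_3): lcm = x²y. S = -x² - xy² - 2xy + 2y.
  leading term x²: subtract (-2)·h_1 from -x² - xy² - 2xy + 2y → -xy² + 2xy + 2y + 2
  leading term xy²: subtract (2y)·k_3 from -xy² + 2xy + 2y + 2 → -2xy + 2y² + 2y + 2
  leading term xy: subtract (-1)·k_3 from -2xy + 2y² + 2y + 2 → 2x + 2y² + y + 2
  leading term x: no divisor's leading term divides it; move 2x to the remainder.
  leading term y²: no divisor's leading term divides it; move 2y² to the remainder.
  leading term y: no divisor's leading term divides it; move y to the remainder.
  leading term 1: no divisor's leading term divides it; move 2 to the remainder.
  remainder 2x + 2y² + y + 2 ≠ 0; add k_4 = 2x + 2y² + y + 2 to the basis.

S(k_3,k_4): lcm = xy. S = x - y³ + 2y² + y.
  leading term x: subtract (-2)·k_4 from x - y³ + 2y² + y → -y³ + y² - 2y - 1
  leading term y³: no divisor's leading term divides it; move -y³ to the remainder.
  leading term y²: no divisor's leading term divides it; move y² to the remainder.
  leading term y: no divisor's leading term divides it; move -2y to the remainder.
  leading term 1: no divisor's leading term divides it; move -1 to the remainder.
  remainder -y³ + y² - 2y - 1 ≠ 0; add k_5 = -y³ + y² - 2y - 1 to the basis.

The other S-polynomials (S(h_2,k_3), S(h_1,k_4), S(h_2,k_4), S(h_1,k_5), S(h_2,k_5), S(k_3,k_5), S(k_4,k_5)) all reduce to 0 modulo the current basis, so we have a Gröbner basis.
Inter-reduce: drop elements whose leading term is divisible by another's, tail-reduce, and make monic.
Reduced Gröbner basis: {x + y² - 2y + 1, y³ - y² + 2y + 1}.

Same reduced basis, so the two generating sets span the same ideal.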